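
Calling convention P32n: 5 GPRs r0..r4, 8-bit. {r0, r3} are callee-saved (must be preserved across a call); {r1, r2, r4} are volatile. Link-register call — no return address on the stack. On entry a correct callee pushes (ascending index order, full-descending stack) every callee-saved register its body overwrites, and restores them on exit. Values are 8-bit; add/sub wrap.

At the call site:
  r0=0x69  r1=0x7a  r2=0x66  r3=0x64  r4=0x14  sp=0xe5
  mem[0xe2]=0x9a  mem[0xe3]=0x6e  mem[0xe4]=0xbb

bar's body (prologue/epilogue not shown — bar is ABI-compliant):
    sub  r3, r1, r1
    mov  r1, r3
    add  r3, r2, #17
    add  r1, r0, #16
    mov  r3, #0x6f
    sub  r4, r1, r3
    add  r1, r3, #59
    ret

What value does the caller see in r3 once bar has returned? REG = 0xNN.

REG = 0x64

prologue: push r3 -> mem[0xe4]=0x64, sp=0xe4
body[0] sub  r3, r1, r1 -> r3=0x00
body[1] mov  r1, r3 -> r1=0x00
body[2] add  r3, r2, #17 -> r3=0x77
body[3] add  r1, r0, #16 -> r1=0x79
body[4] mov  r3, #0x6f -> r3=0x6f
body[5] sub  r4, r1, r3 -> r4=0x0a
body[6] add  r1, r3, #59 -> r1=0xaa
epilogue: pop r3=0x64, sp=0xe5
r3 is callee-saved -> restored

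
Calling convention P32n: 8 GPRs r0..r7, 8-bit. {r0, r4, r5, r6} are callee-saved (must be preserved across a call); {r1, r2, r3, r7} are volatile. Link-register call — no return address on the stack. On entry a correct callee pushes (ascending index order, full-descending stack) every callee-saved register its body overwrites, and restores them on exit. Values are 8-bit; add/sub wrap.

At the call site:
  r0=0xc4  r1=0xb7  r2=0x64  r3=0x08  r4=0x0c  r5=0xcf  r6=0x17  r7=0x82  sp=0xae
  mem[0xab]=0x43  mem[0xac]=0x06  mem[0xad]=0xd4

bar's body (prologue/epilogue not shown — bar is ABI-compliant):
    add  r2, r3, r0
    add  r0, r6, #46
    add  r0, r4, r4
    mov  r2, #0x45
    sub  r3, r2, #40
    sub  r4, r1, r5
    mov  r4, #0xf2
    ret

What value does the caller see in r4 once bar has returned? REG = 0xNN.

REG = 0x0c

prologue: push r0 -> mem[0xad]=0xc4, sp=0xad
prologue: push r4 -> mem[0xac]=0x0c, sp=0xac
body[0] add  r2, r3, r0 -> r2=0xcc
body[1] add  r0, r6, #46 -> r0=0x45
body[2] add  r0, r4, r4 -> r0=0x18
body[3] mov  r2, #0x45 -> r2=0x45
body[4] sub  r3, r2, #40 -> r3=0x1d
body[5] sub  r4, r1, r5 -> r4=0xe8
body[6] mov  r4, #0xf2 -> r4=0xf2
epilogue: pop r4=0x0c, sp=0xad
epilogue: pop r0=0xc4, sp=0xae
r4 is callee-saved -> restored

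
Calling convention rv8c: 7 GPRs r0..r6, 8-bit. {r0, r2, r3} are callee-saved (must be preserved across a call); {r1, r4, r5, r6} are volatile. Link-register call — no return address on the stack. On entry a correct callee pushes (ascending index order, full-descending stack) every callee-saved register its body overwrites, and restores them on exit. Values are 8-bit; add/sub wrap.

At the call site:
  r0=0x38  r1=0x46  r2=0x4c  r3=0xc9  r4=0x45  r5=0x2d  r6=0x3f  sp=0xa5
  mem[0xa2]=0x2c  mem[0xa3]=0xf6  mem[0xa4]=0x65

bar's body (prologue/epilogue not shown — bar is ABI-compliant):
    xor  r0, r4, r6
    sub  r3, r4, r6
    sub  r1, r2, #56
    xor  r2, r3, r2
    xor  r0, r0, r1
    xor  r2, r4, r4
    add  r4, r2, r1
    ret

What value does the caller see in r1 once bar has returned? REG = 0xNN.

REG = 0x14

prologue: push r0 -> mem[0xa4]=0x38, sp=0xa4
prologue: push r2 -> mem[0xa3]=0x4c, sp=0xa3
prologue: push r3 -> mem[0xa2]=0xc9, sp=0xa2
body[0] xor  r0, r4, r6 -> r0=0x7a
body[1] sub  r3, r4, r6 -> r3=0x06
body[2] sub  r1, r2, #56 -> r1=0x14
body[3] xor  r2, r3, r2 -> r2=0x4a
body[4] xor  r0, r0, r1 -> r0=0x6e
body[5] xor  r2, r4, r4 -> r2=0x00
body[6] add  r4, r2, r1 -> r4=0x14
epilogue: pop r3=0xc9, sp=0xa3
epilogue: pop r2=0x4c, sp=0xa4
epilogue: pop r0=0x38, sp=0xa5
r1 is caller-saved -> body value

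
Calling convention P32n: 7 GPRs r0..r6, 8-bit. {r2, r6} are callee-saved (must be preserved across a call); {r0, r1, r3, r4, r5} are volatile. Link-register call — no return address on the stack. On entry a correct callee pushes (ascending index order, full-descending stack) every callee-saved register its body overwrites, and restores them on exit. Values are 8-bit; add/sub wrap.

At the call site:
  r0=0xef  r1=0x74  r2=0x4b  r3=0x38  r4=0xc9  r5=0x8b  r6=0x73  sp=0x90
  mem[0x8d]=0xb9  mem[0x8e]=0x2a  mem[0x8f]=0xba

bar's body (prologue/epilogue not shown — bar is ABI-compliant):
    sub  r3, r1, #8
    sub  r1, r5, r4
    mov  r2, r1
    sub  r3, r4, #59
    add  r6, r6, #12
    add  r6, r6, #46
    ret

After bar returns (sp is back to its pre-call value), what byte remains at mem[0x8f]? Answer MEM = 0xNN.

prologue: push r2 → mem[0x8f]=0x4b, sp=0x8f
prologue: push r6 → mem[0x8e]=0x73, sp=0x8e
body[0] sub  r3, r1, #8 → r3=0x6c
body[1] sub  r1, r5, r4 → r1=0xc2
body[2] mov  r2, r1 → r2=0xc2
body[3] sub  r3, r4, #59 → r3=0x8e
body[4] add  r6, r6, #12 → r6=0x7f
body[5] add  r6, r6, #46 → r6=0xad
epilogue: pop r6=0x73, sp=0x8f
epilogue: pop r2=0x4b, sp=0x90
prologue pushed ['r2', 'r6'] at ['0x8f', '0x8e']

MEM = 0x4b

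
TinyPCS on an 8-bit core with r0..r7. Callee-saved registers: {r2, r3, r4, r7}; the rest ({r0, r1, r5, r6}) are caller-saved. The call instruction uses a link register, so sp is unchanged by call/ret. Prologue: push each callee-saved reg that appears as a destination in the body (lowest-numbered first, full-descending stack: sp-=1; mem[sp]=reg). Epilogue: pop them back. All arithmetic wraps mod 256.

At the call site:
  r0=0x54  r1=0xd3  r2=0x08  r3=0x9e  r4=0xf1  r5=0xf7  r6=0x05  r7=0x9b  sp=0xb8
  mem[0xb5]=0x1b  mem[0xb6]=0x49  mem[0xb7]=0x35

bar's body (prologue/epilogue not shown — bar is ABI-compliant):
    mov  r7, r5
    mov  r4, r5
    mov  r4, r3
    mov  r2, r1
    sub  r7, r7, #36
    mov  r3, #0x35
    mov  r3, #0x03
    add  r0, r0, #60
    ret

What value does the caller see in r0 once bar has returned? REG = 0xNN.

prologue: push r2 → mem[0xb7]=0x08, sp=0xb7
prologue: push r3 → mem[0xb6]=0x9e, sp=0xb6
prologue: push r4 → mem[0xb5]=0xf1, sp=0xb5
prologue: push r7 → mem[0xb4]=0x9b, sp=0xb4
body[0] mov  r7, r5 → r7=0xf7
body[1] mov  r4, r5 → r4=0xf7
body[2] mov  r4, r3 → r4=0x9e
body[3] mov  r2, r1 → r2=0xd3
body[4] sub  r7, r7, #36 → r7=0xd3
body[5] mov  r3, #0x35 → r3=0x35
body[6] mov  r3, #0x03 → r3=0x03
body[7] add  r0, r0, #60 → r0=0x90
epilogue: pop r7=0x9b, sp=0xb5
epilogue: pop r4=0xf1, sp=0xb6
epilogue: pop r3=0x9e, sp=0xb7
epilogue: pop r2=0x08, sp=0xb8
r0 is caller-saved → body value

REG = 0x90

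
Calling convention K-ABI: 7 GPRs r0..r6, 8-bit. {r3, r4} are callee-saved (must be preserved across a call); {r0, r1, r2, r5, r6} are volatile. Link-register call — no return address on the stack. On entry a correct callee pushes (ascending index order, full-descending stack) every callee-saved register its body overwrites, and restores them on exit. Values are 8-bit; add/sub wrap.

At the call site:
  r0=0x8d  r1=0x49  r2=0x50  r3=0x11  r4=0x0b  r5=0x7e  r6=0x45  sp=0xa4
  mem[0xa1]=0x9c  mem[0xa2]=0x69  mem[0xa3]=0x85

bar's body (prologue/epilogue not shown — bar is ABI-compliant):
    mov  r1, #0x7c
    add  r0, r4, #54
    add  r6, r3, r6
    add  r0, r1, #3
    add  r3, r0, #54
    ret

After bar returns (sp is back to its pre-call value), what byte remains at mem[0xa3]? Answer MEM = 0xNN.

MEM = 0x11

prologue: push r3 -> mem[0xa3]=0x11, sp=0xa3
body[0] mov  r1, #0x7c -> r1=0x7c
body[1] add  r0, r4, #54 -> r0=0x41
body[2] add  r6, r3, r6 -> r6=0x56
body[3] add  r0, r1, #3 -> r0=0x7f
body[4] add  r3, r0, #54 -> r3=0xb5
epilogue: pop r3=0x11, sp=0xa4
prologue pushed ['r3'] at ['0xa3']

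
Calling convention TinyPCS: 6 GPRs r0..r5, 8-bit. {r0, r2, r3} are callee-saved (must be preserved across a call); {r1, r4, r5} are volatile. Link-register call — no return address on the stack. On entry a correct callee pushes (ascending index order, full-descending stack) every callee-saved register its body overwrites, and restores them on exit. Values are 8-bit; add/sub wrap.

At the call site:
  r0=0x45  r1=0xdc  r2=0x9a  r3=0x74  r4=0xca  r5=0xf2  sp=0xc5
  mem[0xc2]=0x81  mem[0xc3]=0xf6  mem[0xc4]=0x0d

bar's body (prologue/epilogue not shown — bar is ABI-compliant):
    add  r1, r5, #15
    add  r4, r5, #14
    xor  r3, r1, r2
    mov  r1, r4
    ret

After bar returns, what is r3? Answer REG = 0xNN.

REG = 0x74

prologue: push r3 → mem[0xc4]=0x74, sp=0xc4
body[0] add  r1, r5, #15 → r1=0x01
body[1] add  r4, r5, #14 → r4=0x00
body[2] xor  r3, r1, r2 → r3=0x9b
body[3] mov  r1, r4 → r1=0x00
epilogue: pop r3=0x74, sp=0xc5
r3 is callee-saved → restored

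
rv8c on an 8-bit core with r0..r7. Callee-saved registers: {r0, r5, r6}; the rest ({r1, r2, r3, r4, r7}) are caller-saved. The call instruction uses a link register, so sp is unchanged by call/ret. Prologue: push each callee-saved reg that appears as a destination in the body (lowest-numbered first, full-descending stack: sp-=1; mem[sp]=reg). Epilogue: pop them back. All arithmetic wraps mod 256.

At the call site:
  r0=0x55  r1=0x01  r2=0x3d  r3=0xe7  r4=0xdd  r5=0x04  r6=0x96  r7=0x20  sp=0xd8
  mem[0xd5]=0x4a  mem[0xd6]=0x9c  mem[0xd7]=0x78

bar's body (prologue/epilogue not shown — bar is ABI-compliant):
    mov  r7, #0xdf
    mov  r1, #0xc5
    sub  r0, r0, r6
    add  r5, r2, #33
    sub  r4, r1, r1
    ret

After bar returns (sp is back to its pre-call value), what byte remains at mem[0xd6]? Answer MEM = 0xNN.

prologue: push r0 -> mem[0xd7]=0x55, sp=0xd7
prologue: push r5 -> mem[0xd6]=0x04, sp=0xd6
body[0] mov  r7, #0xdf -> r7=0xdf
body[1] mov  r1, #0xc5 -> r1=0xc5
body[2] sub  r0, r0, r6 -> r0=0xbf
body[3] add  r5, r2, #33 -> r5=0x5e
body[4] sub  r4, r1, r1 -> r4=0x00
epilogue: pop r5=0x04, sp=0xd7
epilogue: pop r0=0x55, sp=0xd8
prologue pushed ['r0', 'r5'] at ['0xd7', '0xd6']

MEM = 0x04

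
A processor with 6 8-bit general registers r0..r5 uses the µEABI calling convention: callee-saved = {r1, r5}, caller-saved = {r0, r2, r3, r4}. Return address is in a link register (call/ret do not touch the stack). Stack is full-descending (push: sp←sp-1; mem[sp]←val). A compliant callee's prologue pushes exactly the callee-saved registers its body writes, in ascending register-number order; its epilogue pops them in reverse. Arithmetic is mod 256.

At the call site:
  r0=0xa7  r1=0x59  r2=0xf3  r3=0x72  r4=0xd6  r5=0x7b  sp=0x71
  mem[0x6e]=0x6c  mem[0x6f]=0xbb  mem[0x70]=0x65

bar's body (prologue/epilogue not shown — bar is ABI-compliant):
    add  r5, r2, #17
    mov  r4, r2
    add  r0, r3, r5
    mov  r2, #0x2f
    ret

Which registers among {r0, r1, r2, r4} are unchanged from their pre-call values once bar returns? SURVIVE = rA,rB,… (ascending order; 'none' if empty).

prologue: push r5 → mem[0x70]=0x7b, sp=0x70
body[0] add  r5, r2, #17 → r5=0x04
body[1] mov  r4, r2 → r4=0xf3
body[2] add  r0, r3, r5 → r0=0x76
body[3] mov  r2, #0x2f → r2=0x2f
epilogue: pop r5=0x7b, sp=0x71
r0: caller-saved, written=True
r1: callee-saved, written=False
r2: caller-saved, written=True
r4: caller-saved, written=True

SURVIVE = r1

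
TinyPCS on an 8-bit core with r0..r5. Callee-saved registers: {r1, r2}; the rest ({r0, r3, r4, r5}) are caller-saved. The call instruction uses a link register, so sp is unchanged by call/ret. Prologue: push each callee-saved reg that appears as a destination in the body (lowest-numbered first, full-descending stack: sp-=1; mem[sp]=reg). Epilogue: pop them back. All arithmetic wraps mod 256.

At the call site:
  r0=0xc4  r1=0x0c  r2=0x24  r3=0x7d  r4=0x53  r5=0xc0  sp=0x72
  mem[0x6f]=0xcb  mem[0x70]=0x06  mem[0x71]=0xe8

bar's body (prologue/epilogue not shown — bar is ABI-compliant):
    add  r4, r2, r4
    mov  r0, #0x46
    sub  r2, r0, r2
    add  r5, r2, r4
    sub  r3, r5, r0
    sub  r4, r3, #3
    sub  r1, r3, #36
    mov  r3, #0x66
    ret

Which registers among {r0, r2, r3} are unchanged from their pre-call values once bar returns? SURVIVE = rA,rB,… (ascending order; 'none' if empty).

prologue: push r1 → mem[0x71]=0x0c, sp=0x71
prologue: push r2 → mem[0x70]=0x24, sp=0x70
body[0] add  r4, r2, r4 → r4=0x77
body[1] mov  r0, #0x46 → r0=0x46
body[2] sub  r2, r0, r2 → r2=0x22
body[3] add  r5, r2, r4 → r5=0x99
body[4] sub  r3, r5, r0 → r3=0x53
body[5] sub  r4, r3, #3 → r4=0x50
body[6] sub  r1, r3, #36 → r1=0x2f
body[7] mov  r3, #0x66 → r3=0x66
epilogue: pop r2=0x24, sp=0x71
epilogue: pop r1=0x0c, sp=0x72
r0: caller-saved, written=True
r2: callee-saved, written=True
r3: caller-saved, written=True

SURVIVE = r2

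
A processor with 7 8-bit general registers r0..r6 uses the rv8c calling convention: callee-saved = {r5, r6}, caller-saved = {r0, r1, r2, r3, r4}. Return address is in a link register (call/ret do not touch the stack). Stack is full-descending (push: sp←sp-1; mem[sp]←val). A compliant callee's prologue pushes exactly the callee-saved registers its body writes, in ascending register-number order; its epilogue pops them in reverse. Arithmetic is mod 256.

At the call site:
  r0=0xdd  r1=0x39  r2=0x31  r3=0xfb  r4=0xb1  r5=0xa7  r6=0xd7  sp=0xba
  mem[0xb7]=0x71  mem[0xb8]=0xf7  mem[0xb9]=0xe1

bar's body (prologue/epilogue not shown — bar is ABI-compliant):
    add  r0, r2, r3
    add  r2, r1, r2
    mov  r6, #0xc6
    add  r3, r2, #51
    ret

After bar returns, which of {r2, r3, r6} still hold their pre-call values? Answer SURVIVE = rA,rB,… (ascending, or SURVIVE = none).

SURVIVE = r6

prologue: push r6 -> mem[0xb9]=0xd7, sp=0xb9
body[0] add  r0, r2, r3 -> r0=0x2c
body[1] add  r2, r1, r2 -> r2=0x6a
body[2] mov  r6, #0xc6 -> r6=0xc6
body[3] add  r3, r2, #51 -> r3=0x9d
epilogue: pop r6=0xd7, sp=0xba
r2: caller-saved, written=True
r3: caller-saved, written=True
r6: callee-saved, written=True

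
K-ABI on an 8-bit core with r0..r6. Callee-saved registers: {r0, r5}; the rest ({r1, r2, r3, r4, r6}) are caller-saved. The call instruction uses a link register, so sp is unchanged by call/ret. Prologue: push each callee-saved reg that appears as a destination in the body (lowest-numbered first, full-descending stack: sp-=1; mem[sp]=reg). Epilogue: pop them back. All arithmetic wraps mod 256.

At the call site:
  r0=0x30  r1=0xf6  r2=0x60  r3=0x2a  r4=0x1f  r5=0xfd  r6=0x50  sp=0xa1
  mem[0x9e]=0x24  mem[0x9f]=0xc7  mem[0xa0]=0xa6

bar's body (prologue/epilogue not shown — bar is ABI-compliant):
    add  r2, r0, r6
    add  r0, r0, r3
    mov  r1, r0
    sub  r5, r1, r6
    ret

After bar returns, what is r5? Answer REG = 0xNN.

REG = 0xfd

prologue: push r0 -> mem[0xa0]=0x30, sp=0xa0
prologue: push r5 -> mem[0x9f]=0xfd, sp=0x9f
body[0] add  r2, r0, r6 -> r2=0x80
body[1] add  r0, r0, r3 -> r0=0x5a
body[2] mov  r1, r0 -> r1=0x5a
body[3] sub  r5, r1, r6 -> r5=0x0a
epilogue: pop r5=0xfd, sp=0xa0
epilogue: pop r0=0x30, sp=0xa1
r5 is callee-saved -> restored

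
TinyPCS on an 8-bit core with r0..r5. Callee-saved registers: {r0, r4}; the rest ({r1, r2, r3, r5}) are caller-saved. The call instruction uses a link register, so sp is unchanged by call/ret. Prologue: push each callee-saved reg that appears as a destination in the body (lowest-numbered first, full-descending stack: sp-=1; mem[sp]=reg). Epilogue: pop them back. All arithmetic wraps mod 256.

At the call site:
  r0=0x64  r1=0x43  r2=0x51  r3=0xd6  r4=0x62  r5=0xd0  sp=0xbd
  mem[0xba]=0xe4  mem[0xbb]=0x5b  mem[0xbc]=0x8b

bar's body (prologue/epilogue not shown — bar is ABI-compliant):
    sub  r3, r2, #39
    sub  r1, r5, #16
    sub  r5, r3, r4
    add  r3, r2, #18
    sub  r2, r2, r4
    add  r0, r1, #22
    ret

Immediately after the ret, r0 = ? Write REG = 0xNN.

prologue: push r0 -> mem[0xbc]=0x64, sp=0xbc
body[0] sub  r3, r2, #39 -> r3=0x2a
body[1] sub  r1, r5, #16 -> r1=0xc0
body[2] sub  r5, r3, r4 -> r5=0xc8
body[3] add  r3, r2, #18 -> r3=0x63
body[4] sub  r2, r2, r4 -> r2=0xef
body[5] add  r0, r1, #22 -> r0=0xd6
epilogue: pop r0=0x64, sp=0xbd
r0 is callee-saved -> restored

REG = 0x64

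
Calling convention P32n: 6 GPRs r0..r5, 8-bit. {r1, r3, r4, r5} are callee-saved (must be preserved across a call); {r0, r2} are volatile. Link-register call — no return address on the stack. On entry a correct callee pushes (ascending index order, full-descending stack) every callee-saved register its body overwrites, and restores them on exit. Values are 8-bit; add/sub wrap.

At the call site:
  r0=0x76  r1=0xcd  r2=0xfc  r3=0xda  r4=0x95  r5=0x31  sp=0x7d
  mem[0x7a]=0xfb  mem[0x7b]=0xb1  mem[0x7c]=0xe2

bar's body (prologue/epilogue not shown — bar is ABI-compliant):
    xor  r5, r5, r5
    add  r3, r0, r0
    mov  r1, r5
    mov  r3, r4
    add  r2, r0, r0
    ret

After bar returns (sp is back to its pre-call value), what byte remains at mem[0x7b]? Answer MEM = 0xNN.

MEM = 0xda

prologue: push r1 → mem[0x7c]=0xcd, sp=0x7c
prologue: push r3 → mem[0x7b]=0xda, sp=0x7b
prologue: push r5 → mem[0x7a]=0x31, sp=0x7a
body[0] xor  r5, r5, r5 → r5=0x00
body[1] add  r3, r0, r0 → r3=0xec
body[2] mov  r1, r5 → r1=0x00
body[3] mov  r3, r4 → r3=0x95
body[4] add  r2, r0, r0 → r2=0xec
epilogue: pop r5=0x31, sp=0x7b
epilogue: pop r3=0xda, sp=0x7c
epilogue: pop r1=0xcd, sp=0x7d
prologue pushed ['r1', 'r3', 'r5'] at ['0x7c', '0x7b', '0x7a']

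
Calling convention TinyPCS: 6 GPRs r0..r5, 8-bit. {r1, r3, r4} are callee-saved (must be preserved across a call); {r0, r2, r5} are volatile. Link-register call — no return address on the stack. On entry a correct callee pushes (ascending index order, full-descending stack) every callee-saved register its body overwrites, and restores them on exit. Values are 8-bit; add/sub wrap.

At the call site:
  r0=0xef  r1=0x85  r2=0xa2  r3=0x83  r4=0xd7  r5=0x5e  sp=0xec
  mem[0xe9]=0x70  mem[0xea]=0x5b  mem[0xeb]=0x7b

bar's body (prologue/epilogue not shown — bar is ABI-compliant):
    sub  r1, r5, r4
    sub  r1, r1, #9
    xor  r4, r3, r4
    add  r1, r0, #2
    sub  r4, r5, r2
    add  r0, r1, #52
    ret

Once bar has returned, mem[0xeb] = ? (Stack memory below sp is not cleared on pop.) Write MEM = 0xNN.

MEM = 0x85

prologue: push r1 → mem[0xeb]=0x85, sp=0xeb
prologue: push r4 → mem[0xea]=0xd7, sp=0xea
body[0] sub  r1, r5, r4 → r1=0x87
body[1] sub  r1, r1, #9 → r1=0x7e
body[2] xor  r4, r3, r4 → r4=0x54
body[3] add  r1, r0, #2 → r1=0xf1
body[4] sub  r4, r5, r2 → r4=0xbc
body[5] add  r0, r1, #52 → r0=0x25
epilogue: pop r4=0xd7, sp=0xeb
epilogue: pop r1=0x85, sp=0xec
prologue pushed ['r1', 'r4'] at ['0xeb', '0xea']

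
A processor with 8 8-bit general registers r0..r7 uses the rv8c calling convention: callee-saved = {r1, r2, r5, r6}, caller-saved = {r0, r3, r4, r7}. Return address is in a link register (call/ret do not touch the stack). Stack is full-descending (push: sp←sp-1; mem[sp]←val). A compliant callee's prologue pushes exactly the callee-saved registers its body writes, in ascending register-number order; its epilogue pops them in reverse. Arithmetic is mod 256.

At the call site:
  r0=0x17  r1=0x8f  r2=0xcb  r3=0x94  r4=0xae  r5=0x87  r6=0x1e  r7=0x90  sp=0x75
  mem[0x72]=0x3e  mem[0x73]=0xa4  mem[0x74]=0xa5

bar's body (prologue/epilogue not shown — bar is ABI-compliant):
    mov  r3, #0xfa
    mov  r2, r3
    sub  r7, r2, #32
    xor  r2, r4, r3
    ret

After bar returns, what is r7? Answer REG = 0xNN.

REG = 0xda

prologue: push r2 -> mem[0x74]=0xcb, sp=0x74
body[0] mov  r3, #0xfa -> r3=0xfa
body[1] mov  r2, r3 -> r2=0xfa
body[2] sub  r7, r2, #32 -> r7=0xda
body[3] xor  r2, r4, r3 -> r2=0x54
epilogue: pop r2=0xcb, sp=0x75
r7 is caller-saved -> body value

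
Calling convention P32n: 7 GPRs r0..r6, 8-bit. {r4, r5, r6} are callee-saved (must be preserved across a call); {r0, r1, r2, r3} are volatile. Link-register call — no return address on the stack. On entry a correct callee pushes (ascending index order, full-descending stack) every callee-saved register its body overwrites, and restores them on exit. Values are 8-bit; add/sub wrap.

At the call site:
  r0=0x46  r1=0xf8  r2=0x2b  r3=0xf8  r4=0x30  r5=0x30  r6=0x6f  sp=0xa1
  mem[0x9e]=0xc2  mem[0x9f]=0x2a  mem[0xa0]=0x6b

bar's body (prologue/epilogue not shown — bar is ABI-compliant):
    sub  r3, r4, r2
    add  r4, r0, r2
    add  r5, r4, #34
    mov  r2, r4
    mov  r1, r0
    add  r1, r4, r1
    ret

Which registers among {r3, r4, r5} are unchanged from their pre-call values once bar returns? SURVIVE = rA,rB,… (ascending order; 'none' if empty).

prologue: push r4 → mem[0xa0]=0x30, sp=0xa0
prologue: push r5 → mem[0x9f]=0x30, sp=0x9f
body[0] sub  r3, r4, r2 → r3=0x05
body[1] add  r4, r0, r2 → r4=0x71
body[2] add  r5, r4, #34 → r5=0x93
body[3] mov  r2, r4 → r2=0x71
body[4] mov  r1, r0 → r1=0x46
body[5] add  r1, r4, r1 → r1=0xb7
epilogue: pop r5=0x30, sp=0xa0
epilogue: pop r4=0x30, sp=0xa1
r3: caller-saved, written=True
r4: callee-saved, written=True
r5: callee-saved, written=True

SURVIVE = r4,r5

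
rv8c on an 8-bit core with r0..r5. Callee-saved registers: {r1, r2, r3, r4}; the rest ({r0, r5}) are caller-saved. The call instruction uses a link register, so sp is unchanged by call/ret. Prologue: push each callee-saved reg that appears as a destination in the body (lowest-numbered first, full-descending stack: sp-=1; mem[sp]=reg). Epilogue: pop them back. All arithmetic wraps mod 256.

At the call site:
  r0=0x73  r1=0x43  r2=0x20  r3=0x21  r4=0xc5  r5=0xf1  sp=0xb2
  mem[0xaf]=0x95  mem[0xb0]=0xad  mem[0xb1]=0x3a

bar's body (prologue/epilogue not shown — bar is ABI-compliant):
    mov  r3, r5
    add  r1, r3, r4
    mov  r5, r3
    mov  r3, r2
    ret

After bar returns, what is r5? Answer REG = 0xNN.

REG = 0xf1

prologue: push r1 → mem[0xb1]=0x43, sp=0xb1
prologue: push r3 → mem[0xb0]=0x21, sp=0xb0
body[0] mov  r3, r5 → r3=0xf1
body[1] add  r1, r3, r4 → r1=0xb6
body[2] mov  r5, r3 → r5=0xf1
body[3] mov  r3, r2 → r3=0x20
epilogue: pop r3=0x21, sp=0xb1
epilogue: pop r1=0x43, sp=0xb2
r5 is caller-saved → body value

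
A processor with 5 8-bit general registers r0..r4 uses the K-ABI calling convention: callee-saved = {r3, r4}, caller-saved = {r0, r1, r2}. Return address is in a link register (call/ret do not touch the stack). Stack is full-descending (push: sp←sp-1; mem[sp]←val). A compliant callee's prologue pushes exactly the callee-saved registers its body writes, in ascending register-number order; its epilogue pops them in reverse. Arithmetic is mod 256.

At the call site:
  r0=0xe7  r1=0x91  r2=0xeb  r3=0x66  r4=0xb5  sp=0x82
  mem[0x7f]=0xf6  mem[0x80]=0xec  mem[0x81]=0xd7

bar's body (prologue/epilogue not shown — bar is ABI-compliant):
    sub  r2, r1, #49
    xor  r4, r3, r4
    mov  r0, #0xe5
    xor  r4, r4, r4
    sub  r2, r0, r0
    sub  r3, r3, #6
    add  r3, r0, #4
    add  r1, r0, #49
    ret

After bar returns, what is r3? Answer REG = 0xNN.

REG = 0x66

prologue: push r3 -> mem[0x81]=0x66, sp=0x81
prologue: push r4 -> mem[0x80]=0xb5, sp=0x80
body[0] sub  r2, r1, #49 -> r2=0x60
body[1] xor  r4, r3, r4 -> r4=0xd3
body[2] mov  r0, #0xe5 -> r0=0xe5
body[3] xor  r4, r4, r4 -> r4=0x00
body[4] sub  r2, r0, r0 -> r2=0x00
body[5] sub  r3, r3, #6 -> r3=0x60
body[6] add  r3, r0, #4 -> r3=0xe9
body[7] add  r1, r0, #49 -> r1=0x16
epilogue: pop r4=0xb5, sp=0x81
epilogue: pop r3=0x66, sp=0x82
r3 is callee-saved -> restored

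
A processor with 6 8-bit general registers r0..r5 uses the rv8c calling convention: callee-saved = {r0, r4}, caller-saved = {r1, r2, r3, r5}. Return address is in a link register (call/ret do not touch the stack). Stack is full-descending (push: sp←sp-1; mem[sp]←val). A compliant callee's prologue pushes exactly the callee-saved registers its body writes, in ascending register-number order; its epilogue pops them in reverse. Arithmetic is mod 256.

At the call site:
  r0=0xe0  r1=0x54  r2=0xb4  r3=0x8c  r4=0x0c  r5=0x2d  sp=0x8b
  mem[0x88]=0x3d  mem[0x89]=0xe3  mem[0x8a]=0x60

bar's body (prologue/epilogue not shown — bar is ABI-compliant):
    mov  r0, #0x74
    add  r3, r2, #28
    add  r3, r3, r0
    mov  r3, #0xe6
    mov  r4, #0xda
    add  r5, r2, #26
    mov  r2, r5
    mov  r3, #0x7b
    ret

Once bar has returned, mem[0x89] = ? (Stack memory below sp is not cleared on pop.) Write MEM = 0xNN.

prologue: push r0 → mem[0x8a]=0xe0, sp=0x8a
prologue: push r4 → mem[0x89]=0x0c, sp=0x89
body[0] mov  r0, #0x74 → r0=0x74
body[1] add  r3, r2, #28 → r3=0xd0
body[2] add  r3, r3, r0 → r3=0x44
body[3] mov  r3, #0xe6 → r3=0xe6
body[4] mov  r4, #0xda → r4=0xda
body[5] add  r5, r2, #26 → r5=0xce
body[6] mov  r2, r5 → r2=0xce
body[7] mov  r3, #0x7b → r3=0x7b
epilogue: pop r4=0x0c, sp=0x8a
epilogue: pop r0=0xe0, sp=0x8b
prologue pushed ['r0', 'r4'] at ['0x8a', '0x89']

MEM = 0x0c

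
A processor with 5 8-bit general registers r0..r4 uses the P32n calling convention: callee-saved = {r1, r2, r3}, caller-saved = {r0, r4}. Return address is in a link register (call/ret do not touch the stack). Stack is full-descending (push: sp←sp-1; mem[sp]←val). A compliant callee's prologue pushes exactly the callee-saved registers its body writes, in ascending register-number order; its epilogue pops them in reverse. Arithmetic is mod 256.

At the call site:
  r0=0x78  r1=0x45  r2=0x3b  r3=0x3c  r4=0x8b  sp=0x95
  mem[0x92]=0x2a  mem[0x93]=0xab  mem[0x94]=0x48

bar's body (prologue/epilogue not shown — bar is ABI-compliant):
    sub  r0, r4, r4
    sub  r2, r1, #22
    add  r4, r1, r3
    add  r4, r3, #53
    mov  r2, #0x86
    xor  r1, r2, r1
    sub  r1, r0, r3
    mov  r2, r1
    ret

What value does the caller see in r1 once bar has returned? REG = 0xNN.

REG = 0x45

prologue: push r1 -> mem[0x94]=0x45, sp=0x94
prologue: push r2 -> mem[0x93]=0x3b, sp=0x93
body[0] sub  r0, r4, r4 -> r0=0x00
body[1] sub  r2, r1, #22 -> r2=0x2f
body[2] add  r4, r1, r3 -> r4=0x81
body[3] add  r4, r3, #53 -> r4=0x71
body[4] mov  r2, #0x86 -> r2=0x86
body[5] xor  r1, r2, r1 -> r1=0xc3
body[6] sub  r1, r0, r3 -> r1=0xc4
body[7] mov  r2, r1 -> r2=0xc4
epilogue: pop r2=0x3b, sp=0x94
epilogue: pop r1=0x45, sp=0x95
r1 is callee-saved -> restored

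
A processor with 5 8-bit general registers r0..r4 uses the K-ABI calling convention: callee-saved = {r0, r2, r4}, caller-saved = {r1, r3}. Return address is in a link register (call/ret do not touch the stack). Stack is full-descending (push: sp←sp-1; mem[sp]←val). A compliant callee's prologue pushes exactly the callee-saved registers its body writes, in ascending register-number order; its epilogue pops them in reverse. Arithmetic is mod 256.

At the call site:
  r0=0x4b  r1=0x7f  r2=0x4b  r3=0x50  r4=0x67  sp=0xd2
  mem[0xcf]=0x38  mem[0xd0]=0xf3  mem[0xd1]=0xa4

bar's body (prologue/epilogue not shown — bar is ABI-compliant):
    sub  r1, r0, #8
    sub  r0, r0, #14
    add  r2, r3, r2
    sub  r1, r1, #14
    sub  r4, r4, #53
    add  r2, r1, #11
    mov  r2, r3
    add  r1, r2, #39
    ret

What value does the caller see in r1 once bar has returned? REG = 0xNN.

REG = 0x77

prologue: push r0 → mem[0xd1]=0x4b, sp=0xd1
prologue: push r2 → mem[0xd0]=0x4b, sp=0xd0
prologue: push r4 → mem[0xcf]=0x67, sp=0xcf
body[0] sub  r1, r0, #8 → r1=0x43
body[1] sub  r0, r0, #14 → r0=0x3d
body[2] add  r2, r3, r2 → r2=0x9b
body[3] sub  r1, r1, #14 → r1=0x35
body[4] sub  r4, r4, #53 → r4=0x32
body[5] add  r2, r1, #11 → r2=0x40
body[6] mov  r2, r3 → r2=0x50
body[7] add  r1, r2, #39 → r1=0x77
epilogue: pop r4=0x67, sp=0xd0
epilogue: pop r2=0x4b, sp=0xd1
epilogue: pop r0=0x4b, sp=0xd2
r1 is caller-saved → body value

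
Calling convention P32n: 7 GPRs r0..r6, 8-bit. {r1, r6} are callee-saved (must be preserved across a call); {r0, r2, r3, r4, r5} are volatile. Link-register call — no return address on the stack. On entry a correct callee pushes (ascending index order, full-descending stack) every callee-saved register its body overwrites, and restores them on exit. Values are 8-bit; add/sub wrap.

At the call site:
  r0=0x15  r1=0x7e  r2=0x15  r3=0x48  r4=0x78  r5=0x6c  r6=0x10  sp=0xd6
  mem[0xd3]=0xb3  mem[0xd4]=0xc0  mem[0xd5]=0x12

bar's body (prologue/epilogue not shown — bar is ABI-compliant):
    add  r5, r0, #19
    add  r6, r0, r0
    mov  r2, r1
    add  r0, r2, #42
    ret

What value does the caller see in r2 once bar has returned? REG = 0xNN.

prologue: push r6 -> mem[0xd5]=0x10, sp=0xd5
body[0] add  r5, r0, #19 -> r5=0x28
body[1] add  r6, r0, r0 -> r6=0x2a
body[2] mov  r2, r1 -> r2=0x7e
body[3] add  r0, r2, #42 -> r0=0xa8
epilogue: pop r6=0x10, sp=0xd6
r2 is caller-saved -> body value

REG = 0x7e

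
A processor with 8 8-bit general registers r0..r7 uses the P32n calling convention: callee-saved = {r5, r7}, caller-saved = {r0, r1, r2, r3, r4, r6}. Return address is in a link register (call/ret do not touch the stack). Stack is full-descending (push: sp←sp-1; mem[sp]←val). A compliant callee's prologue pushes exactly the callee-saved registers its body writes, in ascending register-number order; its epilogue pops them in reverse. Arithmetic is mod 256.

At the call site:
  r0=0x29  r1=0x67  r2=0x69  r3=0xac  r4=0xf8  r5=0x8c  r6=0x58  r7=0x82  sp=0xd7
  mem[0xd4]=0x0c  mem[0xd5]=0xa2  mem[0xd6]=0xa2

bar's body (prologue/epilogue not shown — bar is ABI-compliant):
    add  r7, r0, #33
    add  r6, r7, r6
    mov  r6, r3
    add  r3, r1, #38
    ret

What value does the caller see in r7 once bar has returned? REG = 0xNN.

REG = 0x82

prologue: push r7 -> mem[0xd6]=0x82, sp=0xd6
body[0] add  r7, r0, #33 -> r7=0x4a
body[1] add  r6, r7, r6 -> r6=0xa2
body[2] mov  r6, r3 -> r6=0xac
body[3] add  r3, r1, #38 -> r3=0x8d
epilogue: pop r7=0x82, sp=0xd7
r7 is callee-saved -> restored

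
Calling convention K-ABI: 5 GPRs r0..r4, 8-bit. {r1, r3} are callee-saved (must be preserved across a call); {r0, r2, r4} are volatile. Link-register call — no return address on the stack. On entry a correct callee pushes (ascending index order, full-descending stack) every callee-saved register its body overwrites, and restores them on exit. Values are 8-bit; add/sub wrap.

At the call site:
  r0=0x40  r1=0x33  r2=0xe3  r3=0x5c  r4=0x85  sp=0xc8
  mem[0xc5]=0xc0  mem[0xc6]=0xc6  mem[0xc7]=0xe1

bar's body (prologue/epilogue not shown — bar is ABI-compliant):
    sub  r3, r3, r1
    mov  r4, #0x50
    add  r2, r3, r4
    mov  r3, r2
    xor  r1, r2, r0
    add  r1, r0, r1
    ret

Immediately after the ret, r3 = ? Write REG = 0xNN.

prologue: push r1 → mem[0xc7]=0x33, sp=0xc7
prologue: push r3 → mem[0xc6]=0x5c, sp=0xc6
body[0] sub  r3, r3, r1 → r3=0x29
body[1] mov  r4, #0x50 → r4=0x50
body[2] add  r2, r3, r4 → r2=0x79
body[3] mov  r3, r2 → r3=0x79
body[4] xor  r1, r2, r0 → r1=0x39
body[5] add  r1, r0, r1 → r1=0x79
epilogue: pop r3=0x5c, sp=0xc7
epilogue: pop r1=0x33, sp=0xc8
r3 is callee-saved → restored

REG = 0x5c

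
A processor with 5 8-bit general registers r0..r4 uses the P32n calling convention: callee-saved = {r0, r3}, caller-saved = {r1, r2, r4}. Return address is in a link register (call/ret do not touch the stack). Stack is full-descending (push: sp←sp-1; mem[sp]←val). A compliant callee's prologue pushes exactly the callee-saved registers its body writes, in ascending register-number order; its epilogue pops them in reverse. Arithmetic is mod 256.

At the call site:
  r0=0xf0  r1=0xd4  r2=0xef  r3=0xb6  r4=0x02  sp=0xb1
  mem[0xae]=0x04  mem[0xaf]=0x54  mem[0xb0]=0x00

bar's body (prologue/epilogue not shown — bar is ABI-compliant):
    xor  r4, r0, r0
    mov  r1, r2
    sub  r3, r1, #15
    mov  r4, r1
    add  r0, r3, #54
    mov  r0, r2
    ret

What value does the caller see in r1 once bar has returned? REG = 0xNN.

prologue: push r0 → mem[0xb0]=0xf0, sp=0xb0
prologue: push r3 → mem[0xaf]=0xb6, sp=0xaf
body[0] xor  r4, r0, r0 → r4=0x00
body[1] mov  r1, r2 → r1=0xef
body[2] sub  r3, r1, #15 → r3=0xe0
body[3] mov  r4, r1 → r4=0xef
body[4] add  r0, r3, #54 → r0=0x16
body[5] mov  r0, r2 → r0=0xef
epilogue: pop r3=0xb6, sp=0xb0
epilogue: pop r0=0xf0, sp=0xb1
r1 is caller-saved → body value

REG = 0xef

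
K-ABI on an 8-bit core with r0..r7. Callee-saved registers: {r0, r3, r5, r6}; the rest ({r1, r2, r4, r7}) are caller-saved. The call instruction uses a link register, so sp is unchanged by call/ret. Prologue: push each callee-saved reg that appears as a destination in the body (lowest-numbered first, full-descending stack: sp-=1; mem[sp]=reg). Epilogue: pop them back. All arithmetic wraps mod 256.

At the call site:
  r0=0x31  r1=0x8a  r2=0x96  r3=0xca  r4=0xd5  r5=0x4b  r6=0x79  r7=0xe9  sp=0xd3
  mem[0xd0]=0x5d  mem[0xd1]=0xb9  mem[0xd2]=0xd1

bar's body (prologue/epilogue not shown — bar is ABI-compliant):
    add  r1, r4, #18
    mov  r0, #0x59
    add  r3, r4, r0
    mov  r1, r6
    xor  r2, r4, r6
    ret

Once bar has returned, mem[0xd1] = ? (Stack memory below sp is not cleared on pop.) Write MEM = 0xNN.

MEM = 0xca

prologue: push r0 -> mem[0xd2]=0x31, sp=0xd2
prologue: push r3 -> mem[0xd1]=0xca, sp=0xd1
body[0] add  r1, r4, #18 -> r1=0xe7
body[1] mov  r0, #0x59 -> r0=0x59
body[2] add  r3, r4, r0 -> r3=0x2e
body[3] mov  r1, r6 -> r1=0x79
body[4] xor  r2, r4, r6 -> r2=0xac
epilogue: pop r3=0xca, sp=0xd2
epilogue: pop r0=0x31, sp=0xd3
prologue pushed ['r0', 'r3'] at ['0xd2', '0xd1']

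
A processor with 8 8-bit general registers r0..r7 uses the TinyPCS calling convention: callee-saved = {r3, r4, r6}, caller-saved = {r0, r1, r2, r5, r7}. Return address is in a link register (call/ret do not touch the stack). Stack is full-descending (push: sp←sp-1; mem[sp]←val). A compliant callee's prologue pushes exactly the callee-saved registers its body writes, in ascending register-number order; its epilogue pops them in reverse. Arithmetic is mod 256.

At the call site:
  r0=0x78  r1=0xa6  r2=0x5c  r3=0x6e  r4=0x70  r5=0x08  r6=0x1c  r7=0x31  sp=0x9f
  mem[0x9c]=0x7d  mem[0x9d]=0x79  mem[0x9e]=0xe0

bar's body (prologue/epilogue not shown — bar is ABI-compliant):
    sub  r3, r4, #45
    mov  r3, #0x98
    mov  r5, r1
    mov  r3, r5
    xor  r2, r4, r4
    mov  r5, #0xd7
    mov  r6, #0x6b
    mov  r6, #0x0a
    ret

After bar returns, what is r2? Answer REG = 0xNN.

prologue: push r3 -> mem[0x9e]=0x6e, sp=0x9e
prologue: push r6 -> mem[0x9d]=0x1c, sp=0x9d
body[0] sub  r3, r4, #45 -> r3=0x43
body[1] mov  r3, #0x98 -> r3=0x98
body[2] mov  r5, r1 -> r5=0xa6
body[3] mov  r3, r5 -> r3=0xa6
body[4] xor  r2, r4, r4 -> r2=0x00
body[5] mov  r5, #0xd7 -> r5=0xd7
body[6] mov  r6, #0x6b -> r6=0x6b
body[7] mov  r6, #0x0a -> r6=0x0a
epilogue: pop r6=0x1c, sp=0x9e
epilogue: pop r3=0x6e, sp=0x9f
r2 is caller-saved -> body value

REG = 0x00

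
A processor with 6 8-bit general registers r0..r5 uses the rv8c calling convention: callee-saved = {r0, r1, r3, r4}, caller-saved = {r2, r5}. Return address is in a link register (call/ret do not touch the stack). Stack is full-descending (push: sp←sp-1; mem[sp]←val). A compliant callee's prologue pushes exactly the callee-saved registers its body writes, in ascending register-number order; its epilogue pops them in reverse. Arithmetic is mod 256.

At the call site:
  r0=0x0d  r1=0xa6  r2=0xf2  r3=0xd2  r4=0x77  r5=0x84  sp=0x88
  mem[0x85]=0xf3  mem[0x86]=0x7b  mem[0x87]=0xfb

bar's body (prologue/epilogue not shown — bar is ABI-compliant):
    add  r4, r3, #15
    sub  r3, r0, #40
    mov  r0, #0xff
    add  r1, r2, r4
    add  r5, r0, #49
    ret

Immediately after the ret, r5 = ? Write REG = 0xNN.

REG = 0x30

prologue: push r0 → mem[0x87]=0x0d, sp=0x87
prologue: push r1 → mem[0x86]=0xa6, sp=0x86
prologue: push r3 → mem[0x85]=0xd2, sp=0x85
prologue: push r4 → mem[0x84]=0x77, sp=0x84
body[0] add  r4, r3, #15 → r4=0xe1
body[1] sub  r3, r0, #40 → r3=0xe5
body[2] mov  r0, #0xff → r0=0xff
body[3] add  r1, r2, r4 → r1=0xd3
body[4] add  r5, r0, #49 → r5=0x30
epilogue: pop r4=0x77, sp=0x85
epilogue: pop r3=0xd2, sp=0x86
epilogue: pop r1=0xa6, sp=0x87
epilogue: pop r0=0x0d, sp=0x88
r5 is caller-saved → body value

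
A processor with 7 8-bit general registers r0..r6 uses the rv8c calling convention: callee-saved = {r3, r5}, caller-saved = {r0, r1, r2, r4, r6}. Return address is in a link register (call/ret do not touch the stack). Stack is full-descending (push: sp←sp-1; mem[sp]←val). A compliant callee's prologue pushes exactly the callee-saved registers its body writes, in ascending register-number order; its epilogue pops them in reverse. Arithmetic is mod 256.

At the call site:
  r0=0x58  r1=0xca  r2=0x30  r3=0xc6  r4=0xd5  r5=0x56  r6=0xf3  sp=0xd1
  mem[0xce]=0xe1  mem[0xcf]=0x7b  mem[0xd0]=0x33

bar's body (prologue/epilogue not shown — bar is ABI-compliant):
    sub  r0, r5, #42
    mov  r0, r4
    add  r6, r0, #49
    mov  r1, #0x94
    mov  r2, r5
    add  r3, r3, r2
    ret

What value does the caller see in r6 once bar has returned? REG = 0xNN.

REG = 0x06

prologue: push r3 -> mem[0xd0]=0xc6, sp=0xd0
body[0] sub  r0, r5, #42 -> r0=0x2c
body[1] mov  r0, r4 -> r0=0xd5
body[2] add  r6, r0, #49 -> r6=0x06
body[3] mov  r1, #0x94 -> r1=0x94
body[4] mov  r2, r5 -> r2=0x56
body[5] add  r3, r3, r2 -> r3=0x1c
epilogue: pop r3=0xc6, sp=0xd1
r6 is caller-saved -> body value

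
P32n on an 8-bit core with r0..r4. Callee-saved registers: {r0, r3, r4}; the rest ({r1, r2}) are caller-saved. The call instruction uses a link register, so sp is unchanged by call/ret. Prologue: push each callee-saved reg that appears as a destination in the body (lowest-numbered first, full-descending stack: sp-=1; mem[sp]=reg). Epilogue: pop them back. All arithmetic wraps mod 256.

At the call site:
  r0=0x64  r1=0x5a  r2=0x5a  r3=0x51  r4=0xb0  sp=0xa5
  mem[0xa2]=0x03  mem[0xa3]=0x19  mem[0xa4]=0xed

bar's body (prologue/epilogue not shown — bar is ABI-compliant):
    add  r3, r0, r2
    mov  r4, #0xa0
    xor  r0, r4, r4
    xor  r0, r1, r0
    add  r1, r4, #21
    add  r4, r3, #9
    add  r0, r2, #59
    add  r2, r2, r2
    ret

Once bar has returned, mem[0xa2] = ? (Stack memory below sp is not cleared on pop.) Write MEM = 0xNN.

prologue: push r0 -> mem[0xa4]=0x64, sp=0xa4
prologue: push r3 -> mem[0xa3]=0x51, sp=0xa3
prologue: push r4 -> mem[0xa2]=0xb0, sp=0xa2
body[0] add  r3, r0, r2 -> r3=0xbe
body[1] mov  r4, #0xa0 -> r4=0xa0
body[2] xor  r0, r4, r4 -> r0=0x00
body[3] xor  r0, r1, r0 -> r0=0x5a
body[4] add  r1, r4, #21 -> r1=0xb5
body[5] add  r4, r3, #9 -> r4=0xc7
body[6] add  r0, r2, #59 -> r0=0x95
body[7] add  r2, r2, r2 -> r2=0xb4
epilogue: pop r4=0xb0, sp=0xa3
epilogue: pop r3=0x51, sp=0xa4
epilogue: pop r0=0x64, sp=0xa5
prologue pushed ['r0', 'r3', 'r4'] at ['0xa4', '0xa3', '0xa2']

MEM = 0xb0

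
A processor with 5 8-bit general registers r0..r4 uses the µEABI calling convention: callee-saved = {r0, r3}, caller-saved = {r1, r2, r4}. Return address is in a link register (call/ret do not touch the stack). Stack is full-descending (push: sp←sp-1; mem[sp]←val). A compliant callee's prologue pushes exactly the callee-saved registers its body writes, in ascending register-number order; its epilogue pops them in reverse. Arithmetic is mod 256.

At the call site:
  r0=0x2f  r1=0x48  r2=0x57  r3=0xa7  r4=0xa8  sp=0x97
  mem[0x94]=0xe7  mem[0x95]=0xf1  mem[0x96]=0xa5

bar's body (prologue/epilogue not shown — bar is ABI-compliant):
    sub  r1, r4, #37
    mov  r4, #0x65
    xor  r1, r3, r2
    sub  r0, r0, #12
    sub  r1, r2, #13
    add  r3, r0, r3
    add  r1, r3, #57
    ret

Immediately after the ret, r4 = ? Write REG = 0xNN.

REG = 0x65

prologue: push r0 -> mem[0x96]=0x2f, sp=0x96
prologue: push r3 -> mem[0x95]=0xa7, sp=0x95
body[0] sub  r1, r4, #37 -> r1=0x83
body[1] mov  r4, #0x65 -> r4=0x65
body[2] xor  r1, r3, r2 -> r1=0xf0
body[3] sub  r0, r0, #12 -> r0=0x23
body[4] sub  r1, r2, #13 -> r1=0x4a
body[5] add  r3, r0, r3 -> r3=0xca
body[6] add  r1, r3, #57 -> r1=0x03
epilogue: pop r3=0xa7, sp=0x96
epilogue: pop r0=0x2f, sp=0x97
r4 is caller-saved -> body value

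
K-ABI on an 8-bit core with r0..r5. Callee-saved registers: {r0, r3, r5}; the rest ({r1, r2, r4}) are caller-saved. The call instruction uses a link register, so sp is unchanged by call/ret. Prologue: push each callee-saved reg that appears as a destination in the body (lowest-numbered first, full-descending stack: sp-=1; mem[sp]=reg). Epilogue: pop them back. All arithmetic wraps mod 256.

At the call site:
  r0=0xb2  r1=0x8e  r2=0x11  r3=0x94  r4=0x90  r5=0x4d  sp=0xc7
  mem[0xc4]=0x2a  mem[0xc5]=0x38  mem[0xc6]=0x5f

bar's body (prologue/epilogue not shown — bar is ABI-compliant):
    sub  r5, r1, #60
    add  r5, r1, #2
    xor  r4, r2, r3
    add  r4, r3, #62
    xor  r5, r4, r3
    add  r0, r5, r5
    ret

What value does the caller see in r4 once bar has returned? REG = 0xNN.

REG = 0xd2

prologue: push r0 -> mem[0xc6]=0xb2, sp=0xc6
prologue: push r5 -> mem[0xc5]=0x4d, sp=0xc5
body[0] sub  r5, r1, #60 -> r5=0x52
body[1] add  r5, r1, #2 -> r5=0x90
body[2] xor  r4, r2, r3 -> r4=0x85
body[3] add  r4, r3, #62 -> r4=0xd2
body[4] xor  r5, r4, r3 -> r5=0x46
body[5] add  r0, r5, r5 -> r0=0x8c
epilogue: pop r5=0x4d, sp=0xc6
epilogue: pop r0=0xb2, sp=0xc7
r4 is caller-saved -> body value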